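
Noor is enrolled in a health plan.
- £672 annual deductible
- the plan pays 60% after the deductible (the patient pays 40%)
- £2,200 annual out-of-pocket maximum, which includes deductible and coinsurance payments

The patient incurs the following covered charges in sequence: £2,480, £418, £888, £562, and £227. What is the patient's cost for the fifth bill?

£57.60

Claim 1 (£2,480): deductible takes £672, £1,808 remains; patient's 40% is £723.20. Cost to patient: £1,395.20. OOP to date £1,395.20.
Claim 2 (£418): deductible met; 40% of £418 = £167.20. Patient owes £167.20 (running OOP £1,562.40).
Claim 3 (£888): deductible met; 40% of £888 = £355.20. Patient owes £355.20 (running OOP £1,917.60).
Claim 4 (£562): deductible met; 40% of £562 = £224.80. Cost to patient: £224.80. OOP to date £2,142.40.
Claim 5 (£227): deductible already satisfied, so patient's share is 40% × £227 = £90.80. Adding that to £2,142.40 gives £2,233.20, past the £2,200 cap; patient pays only £2,200 − £2,142.40 = £57.60.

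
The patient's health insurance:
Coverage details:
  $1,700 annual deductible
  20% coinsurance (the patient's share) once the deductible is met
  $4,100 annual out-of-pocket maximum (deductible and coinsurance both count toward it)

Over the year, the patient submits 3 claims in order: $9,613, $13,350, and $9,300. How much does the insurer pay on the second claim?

$12,532.60

#1 ($9,613): deductible takes $1,700, $7,913 remains; patient's 20% is $1,582.60. Patient owes $3,282.60 (running OOP $3,282.60). Plan pays $9,613 − $3,282.60 = $6,330.40.
#2 ($13,350): deductible already satisfied, so patient's share is 20% × $13,350 = $2,670. That would push OOP to $5,952.60, over the $4,100 cap, so patient pays $4,100 − $3,282.60 = $817.40. Plan pays $13,350 − $817.40 = $12,532.60.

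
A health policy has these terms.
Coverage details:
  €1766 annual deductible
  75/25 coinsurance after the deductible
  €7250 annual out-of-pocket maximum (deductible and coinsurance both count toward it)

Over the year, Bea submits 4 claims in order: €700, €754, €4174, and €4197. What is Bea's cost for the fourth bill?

Bill 1, €700: fully absorbed by the deductible. Patient pays €700; OOP now €700.
Bill 2, €754: fully absorbed by the deductible. Patient owes €754 (running OOP €1454).
Bill 3, €4174: €312 finishes the deductible; €3862 goes to coinsurance; 25% of €3862 = €965.50. Cost to patient: €1277.50. OOP to date €2731.50.
Bill 4, €4197: deductible already satisfied, so patient's share is 25% × €4197 = €1049.25. Patient pays €1049.25; OOP now €3780.75.

€1049.25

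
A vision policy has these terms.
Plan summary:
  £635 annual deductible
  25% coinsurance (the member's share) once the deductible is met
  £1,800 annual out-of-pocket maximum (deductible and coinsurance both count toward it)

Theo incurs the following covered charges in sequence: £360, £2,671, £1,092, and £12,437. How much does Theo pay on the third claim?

Claim 1 — £360: entire amount goes to the deductible. Member pays £360; OOP now £360.
Claim 2 — £2,671: £275 to deductible, leaving £2,396; member's 25% is £599. Cost to member: £874. OOP to date £1,234.
Claim 3 — £1,092: deductible met; 25% of £1,092 = £273. Member owes £273 (running OOP £1,507).

£273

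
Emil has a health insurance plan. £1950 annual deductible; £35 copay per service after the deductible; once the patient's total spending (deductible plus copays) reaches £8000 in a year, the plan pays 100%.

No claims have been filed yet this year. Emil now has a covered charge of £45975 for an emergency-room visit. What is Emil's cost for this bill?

Nothing has been paid toward the £1950 deductible, so the first £1950 of this charge is applied there.
The remaining £44025 (= £45975 − £1950) moves to the copay.
Copay on this service: £35.
That puts the patient's cost at £1950 + £35 = £1985 before any cap.
Cumulative spending £0 + £1985 = £1985 stays under the £8000 maximum.

£1985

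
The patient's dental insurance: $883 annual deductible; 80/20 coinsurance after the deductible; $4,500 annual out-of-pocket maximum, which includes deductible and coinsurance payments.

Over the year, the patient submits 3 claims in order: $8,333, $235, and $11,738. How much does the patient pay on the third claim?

Bill 1, $8,333: $883 to deductible, leaving $7,450; 20% of $7,450 = $1,490. Patient owes $2,373 (running OOP $2,373).
Bill 2, $235: 20% coinsurance on $235 = $47. Cost to patient: $47. OOP to date $2,420.
Bill 3, $11,738: deductible met; 20% of $11,738 = $2,347.60. OOP would hit $4,767.60 > $4,500, so the cap limits the patient to $4,500 − $2,420 = $2,080.

$2,080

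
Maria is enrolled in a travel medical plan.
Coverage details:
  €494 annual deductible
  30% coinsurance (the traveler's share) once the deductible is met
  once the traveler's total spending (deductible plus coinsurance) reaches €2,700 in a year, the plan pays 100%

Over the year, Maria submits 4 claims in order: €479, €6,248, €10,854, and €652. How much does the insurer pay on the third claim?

€10,517.90

Bill 1, €479: entire amount goes to the deductible. Traveler pays €479; OOP now €479. Plan pays €479 − €479 = €0.
Bill 2, €6,248: deductible takes €15, €6,233 remains; 30% of €6,233 = €1,869.90. Traveler pays €1,884.90; OOP now €2,363.90. Plan pays €6,248 − €1,884.90 = €4,363.10.
Bill 3, €10,854: deductible met; 30% of €10,854 = €3,256.20. Adding that to €2,363.90 gives €5,620.10, past the €2,700 cap; traveler pays only €2,700 − €2,363.90 = €336.10. Insurer: €10,854 − €336.10 = €10,517.90.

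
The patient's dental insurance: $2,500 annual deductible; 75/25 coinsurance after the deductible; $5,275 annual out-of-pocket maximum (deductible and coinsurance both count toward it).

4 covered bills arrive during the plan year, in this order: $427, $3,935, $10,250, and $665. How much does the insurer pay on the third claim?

$7,940.50

Claim 1 ($427): fully absorbed by the deductible. Patient pays $427; OOP now $427. Insurer: $427 − $427 = $0.
Claim 2 ($3,935): deductible takes $2,073, $1,862 remains; coinsurance $1,862 × 25% = $465.50. Patient pays $2,538.50; OOP now $2,965.50. Insurer: $3,935 − $2,538.50 = $1,396.50.
Claim 3 ($10,250): deductible met; 25% of $10,250 = $2,562.50. That would push OOP to $5,528, over the $5,275 cap, so patient pays $5,275 − $2,965.50 = $2,309.50. Insurer: $10,250 − $2,309.50 = $7,940.50.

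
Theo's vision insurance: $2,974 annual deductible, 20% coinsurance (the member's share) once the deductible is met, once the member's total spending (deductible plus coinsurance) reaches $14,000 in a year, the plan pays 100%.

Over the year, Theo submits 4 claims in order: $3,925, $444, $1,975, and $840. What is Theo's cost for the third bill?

$395

#1 ($3,925): $2,974 finishes the deductible; $951 goes to coinsurance; member's 20% is $190.20. Member pays $3,164.20; OOP now $3,164.20.
#2 ($444): deductible already satisfied, so member's share is 20% × $444 = $88.80. Cost to member: $88.80. OOP to date $3,253.
#3 ($1,975): deductible already satisfied, so member's share is 20% × $1,975 = $395. Member pays $395; OOP now $3,648.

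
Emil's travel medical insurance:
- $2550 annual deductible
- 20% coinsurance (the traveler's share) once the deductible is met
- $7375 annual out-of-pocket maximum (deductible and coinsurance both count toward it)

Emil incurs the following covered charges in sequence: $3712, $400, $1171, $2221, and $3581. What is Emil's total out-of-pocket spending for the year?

$4257

#1 ($3712): deductible takes $2550, $1162 remains; traveler's 20% is $232.40. Cost to traveler: $2782.40. OOP to date $2782.40.
#2 ($400): deductible met; 20% of $400 = $80. Traveler pays $80; OOP now $2862.40.
#3 ($1171): 20% coinsurance on $1171 = $234.20. Traveler owes $234.20 (running OOP $3096.60).
#4 ($2221): deductible already satisfied, so traveler's share is 20% × $2221 = $444.20. Cost to traveler: $444.20. OOP to date $3540.80.
#5 ($3581): 20% coinsurance on $3581 = $716.20. Traveler owes $716.20 (running OOP $4257).
Total paid by the traveler: $2782.40 + $80 + $234.20 + $444.20 + $716.20 = $4257.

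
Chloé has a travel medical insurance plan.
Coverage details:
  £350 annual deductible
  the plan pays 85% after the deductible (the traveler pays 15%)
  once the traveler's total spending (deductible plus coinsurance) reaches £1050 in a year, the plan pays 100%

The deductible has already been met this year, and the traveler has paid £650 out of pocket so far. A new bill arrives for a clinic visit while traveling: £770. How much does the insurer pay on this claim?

£654.50

With the deductible met, the entire £770 is subject to coinsurance.
Coinsurance: £770 × 15% = £115.50.
Year-to-date out-of-pocket becomes £650 + £115.50 = £765.50, still under the £1050 maximum, so no cap applies.
The plan picks up £770 − £115.50 = £654.50.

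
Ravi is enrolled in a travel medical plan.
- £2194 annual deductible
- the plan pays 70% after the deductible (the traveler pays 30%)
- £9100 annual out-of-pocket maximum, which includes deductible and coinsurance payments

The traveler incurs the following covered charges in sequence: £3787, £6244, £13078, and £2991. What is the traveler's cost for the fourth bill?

Claim 1 — £3787: £2194 to deductible, leaving £1593; traveler's 30% is £477.90. Cost to traveler: £2671.90. OOP to date £2671.90.
Claim 2 — £6244: deductible already satisfied, so traveler's share is 30% × £6244 = £1873.20. Traveler owes £1873.20 (running OOP £4545.10).
Claim 3 — £13078: deductible already satisfied, so traveler's share is 30% × £13078 = £3923.40. Cost to traveler: £3923.40. OOP to date £8468.50.
Claim 4 — £2991: deductible met; 30% of £2991 = £897.30. Adding that to £8468.50 gives £9365.80, past the £9100 cap; traveler pays only £9100 − £8468.50 = £631.50.

£631.50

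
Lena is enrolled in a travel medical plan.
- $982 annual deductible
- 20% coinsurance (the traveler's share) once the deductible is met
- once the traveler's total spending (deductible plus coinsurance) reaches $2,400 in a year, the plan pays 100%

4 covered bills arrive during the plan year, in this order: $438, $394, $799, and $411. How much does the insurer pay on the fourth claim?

$328.80

Bill 1, $438: entire amount goes to the deductible. Traveler owes $438 (running OOP $438). Plan pays $438 − $438 = $0.
Bill 2, $394: all of it applies to the deductible. Traveler pays $394; OOP now $832. Plan pays $394 − $394 = $0.
Bill 3, $799: $150 to deductible, leaving $649; traveler's 20% is $129.80. Cost to traveler: $279.80. OOP to date $1,111.80. Insurer: $799 − $279.80 = $519.20.
Bill 4, $411: deductible met; 20% of $411 = $82.20. Cost to traveler: $82.20. OOP to date $1,194. Plan pays $411 − $82.20 = $328.80.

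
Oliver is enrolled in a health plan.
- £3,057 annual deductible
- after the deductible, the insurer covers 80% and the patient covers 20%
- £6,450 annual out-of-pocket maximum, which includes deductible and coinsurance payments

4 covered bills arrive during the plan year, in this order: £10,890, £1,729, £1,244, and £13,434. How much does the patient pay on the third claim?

£248.80

Bill 1, £10,890: £3,057 finishes the deductible; £7,833 goes to coinsurance; 20% of £7,833 = £1,566.60. Cost to patient: £4,623.60. OOP to date £4,623.60.
Bill 2, £1,729: deductible met; 20% of £1,729 = £345.80. Patient owes £345.80 (running OOP £4,969.40).
Bill 3, £1,244: 20% coinsurance on £1,244 = £248.80. Patient owes £248.80 (running OOP £5,218.20).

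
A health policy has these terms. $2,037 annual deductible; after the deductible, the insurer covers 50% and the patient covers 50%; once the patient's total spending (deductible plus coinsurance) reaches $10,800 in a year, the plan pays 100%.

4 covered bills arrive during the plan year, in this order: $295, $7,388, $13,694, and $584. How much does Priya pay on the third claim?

Bill 1, $295: fully absorbed by the deductible. Cost to patient: $295. OOP to date $295.
Bill 2, $7,388: $1,742 to deductible, leaving $5,646; coinsurance $5,646 × 50% = $2,823. Patient pays $4,565; OOP now $4,860.
Bill 3, $13,694: 50% coinsurance on $13,694 = $6,847. Adding that to $4,860 gives $11,707, past the $10,800 cap; patient pays only $10,800 − $4,860 = $5,940.

$5,940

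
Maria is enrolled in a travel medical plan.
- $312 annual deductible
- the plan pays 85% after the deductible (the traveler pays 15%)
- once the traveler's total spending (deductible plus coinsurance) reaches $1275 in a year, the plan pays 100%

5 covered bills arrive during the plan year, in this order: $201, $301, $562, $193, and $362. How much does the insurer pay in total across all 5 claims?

Bill 1, $201: fully absorbed by the deductible. Traveler pays $201; OOP now $201. Insurer: $201 − $201 = $0.
Bill 2, $301: $111 to deductible, leaving $190; coinsurance $190 × 15% = $28.50. Traveler owes $139.50 (running OOP $340.50). Insurer: $301 − $139.50 = $161.50.
Bill 3, $562: deductible already satisfied, so traveler's share is 15% × $562 = $84.30. Cost to traveler: $84.30. OOP to date $424.80. Insurer: $562 − $84.30 = $477.70.
Bill 4, $193: 15% coinsurance on $193 = $28.95. Traveler owes $28.95 (running OOP $453.75). Plan pays $193 − $28.95 = $164.05.
Bill 5, $362: deductible already satisfied, so traveler's share is 15% × $362 = $54.30. Traveler pays $54.30; OOP now $508.05. Insurer: $362 − $54.30 = $307.70.
Insurer total = bills − traveler's total = $1619 − $508.05 = $1110.95.

$1110.95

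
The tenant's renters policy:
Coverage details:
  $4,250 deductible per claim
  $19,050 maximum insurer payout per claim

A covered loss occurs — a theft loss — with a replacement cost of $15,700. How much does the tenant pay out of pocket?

$4,250

Less the $4,250 deductible: $15,700 − $4,250 = $11,450.
$11,450 ≤ $19,050, so the limit doesn't bind; insurer pays $11,450.
Tenant's share is the uncovered remainder: $15,700 − $11,450 = $4,250.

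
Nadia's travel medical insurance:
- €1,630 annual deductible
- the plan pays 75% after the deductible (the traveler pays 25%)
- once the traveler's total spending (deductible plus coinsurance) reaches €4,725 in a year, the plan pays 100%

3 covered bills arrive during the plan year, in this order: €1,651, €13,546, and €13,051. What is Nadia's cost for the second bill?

Claim 1 — €1,651: €1,630 finishes the deductible; €21 goes to coinsurance; 25% of €21 = €5.25. Cost to traveler: €1,635.25. OOP to date €1,635.25.
Claim 2 — €13,546: 25% coinsurance on €13,546 = €3,386.50. OOP would hit €5,021.75 > €4,725, so the cap limits the traveler to €4,725 − €1,635.25 = €3,089.75.

€3,089.75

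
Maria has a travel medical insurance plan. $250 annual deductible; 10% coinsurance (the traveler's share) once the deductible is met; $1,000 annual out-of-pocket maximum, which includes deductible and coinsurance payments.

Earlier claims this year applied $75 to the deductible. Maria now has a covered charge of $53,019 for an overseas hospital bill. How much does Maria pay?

$925

Deductible still to meet: $250 − $75 = $175.
That leaves $53,019 − $175 = $52,844 for coinsurance.
Coinsurance: $52,844 × 10% = $5,284.40.
That puts the traveler's cost at $175 + $5,284.40 = $5,459.40 before any cap.
Adding $5,459.40 to the $75 already spent would give $5,534.40, which exceeds the $1,000 cap; the traveler pays just $1,000 − $75 = $925.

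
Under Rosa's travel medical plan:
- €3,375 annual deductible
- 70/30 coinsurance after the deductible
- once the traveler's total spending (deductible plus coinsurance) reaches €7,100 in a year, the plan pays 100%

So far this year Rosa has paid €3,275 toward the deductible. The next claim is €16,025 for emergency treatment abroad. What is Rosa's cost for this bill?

Remaining deductible: €3,375 − €3,275 = €100.
The remaining €15,925 (= €16,025 − €100) moves to coinsurance.
30% of €15,925 = €4,777.50 falls to the traveler.
That puts the traveler's cost at €100 + €4,777.50 = €4,877.50 before any cap.
Adding €4,877.50 to the €3,275 already spent would give €8,152.50, which exceeds the €7,100 cap; the traveler pays just €7,100 − €3,275 = €3,825.

€3,825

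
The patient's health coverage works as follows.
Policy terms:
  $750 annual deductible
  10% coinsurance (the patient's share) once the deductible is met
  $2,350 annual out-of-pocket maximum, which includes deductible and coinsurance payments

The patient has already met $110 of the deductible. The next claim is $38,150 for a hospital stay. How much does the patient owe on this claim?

$2,240

$110 of the $750 deductible is already met, leaving $640.
After the $640 deductible portion, $38,150 − $640 = $37,510 is subject to coinsurance.
10% of $37,510 = $3,751 falls to the patient.
So the patient owes $640 + $3,751 = $4,391 before any cap.
Adding $4,391 to the $110 already spent would give $4,501, which exceeds the $2,350 cap; the patient pays just $2,350 − $110 = $2,240.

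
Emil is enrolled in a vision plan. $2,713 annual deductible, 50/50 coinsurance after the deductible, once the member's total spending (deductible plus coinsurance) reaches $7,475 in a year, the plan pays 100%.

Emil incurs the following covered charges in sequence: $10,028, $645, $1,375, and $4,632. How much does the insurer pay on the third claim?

$687.50

Claim 1 — $10,028: deductible takes $2,713, $7,315 remains; member's 50% is $3,657.50. Cost to member: $6,370.50. OOP to date $6,370.50. Plan pays $10,028 − $6,370.50 = $3,657.50.
Claim 2 — $645: 50% coinsurance on $645 = $322.50. Cost to member: $322.50. OOP to date $6,693. Insurer: $645 − $322.50 = $322.50.
Claim 3 — $1,375: 50% coinsurance on $1,375 = $687.50. Member owes $687.50 (running OOP $7,380.50). Insurer: $1,375 − $687.50 = $687.50.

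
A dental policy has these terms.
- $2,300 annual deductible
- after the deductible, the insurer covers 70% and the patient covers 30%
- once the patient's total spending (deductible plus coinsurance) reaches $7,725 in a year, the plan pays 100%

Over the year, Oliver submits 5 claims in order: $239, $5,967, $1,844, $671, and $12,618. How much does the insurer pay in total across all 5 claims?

#1 ($239): all of it applies to the deductible. Patient pays $239; OOP now $239. Plan pays $239 − $239 = $0.
#2 ($5,967): $2,061 finishes the deductible; $3,906 goes to coinsurance; patient's 30% is $1,171.80. Patient owes $3,232.80 (running OOP $3,471.80). Insurer: $5,967 − $3,232.80 = $2,734.20.
#3 ($1,844): 30% coinsurance on $1,844 = $553.20. Patient owes $553.20 (running OOP $4,025). Insurer: $1,844 − $553.20 = $1,290.80.
#4 ($671): 30% coinsurance on $671 = $201.30. Patient owes $201.30 (running OOP $4,226.30). Plan pays $671 − $201.30 = $469.70.
#5 ($12,618): deductible met; 30% of $12,618 = $3,785.40. That would push OOP to $8,011.70, over the $7,725 cap, so patient pays $7,725 − $4,226.30 = $3,498.70. Insurer: $12,618 − $3,498.70 = $9,119.30.
Insurer total: $0 + $2,734.20 + $1,290.80 + $469.70 + $9,119.30 = $13,614.

$13,614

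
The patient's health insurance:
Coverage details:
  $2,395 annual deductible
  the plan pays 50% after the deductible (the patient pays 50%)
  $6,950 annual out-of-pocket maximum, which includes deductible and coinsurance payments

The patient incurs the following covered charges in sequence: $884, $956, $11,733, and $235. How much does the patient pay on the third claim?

#1 ($884): fully absorbed by the deductible. Cost to patient: $884. OOP to date $884.
#2 ($956): all of it applies to the deductible. Patient owes $956 (running OOP $1,840).
#3 ($11,733): deductible takes $555, $11,178 remains; 50% of $11,178 = $5,589. Claim cost before the cap: $555 + $5,589 = $6,144. That would push OOP to $7,984, over the $6,950 cap, so patient pays $6,950 − $1,840 = $5,110.

$5,110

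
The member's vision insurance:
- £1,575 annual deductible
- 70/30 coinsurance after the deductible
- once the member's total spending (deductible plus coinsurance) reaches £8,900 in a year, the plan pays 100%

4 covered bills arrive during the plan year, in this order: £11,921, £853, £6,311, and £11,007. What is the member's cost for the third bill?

Bill 1, £11,921: £1,575 to deductible, leaving £10,346; 30% of £10,346 = £3,103.80. Member owes £4,678.80 (running OOP £4,678.80).
Bill 2, £853: 30% coinsurance on £853 = £255.90. Cost to member: £255.90. OOP to date £4,934.70.
Bill 3, £6,311: 30% coinsurance on £6,311 = £1,893.30. Member pays £1,893.30; OOP now £6,828.

£1,893.30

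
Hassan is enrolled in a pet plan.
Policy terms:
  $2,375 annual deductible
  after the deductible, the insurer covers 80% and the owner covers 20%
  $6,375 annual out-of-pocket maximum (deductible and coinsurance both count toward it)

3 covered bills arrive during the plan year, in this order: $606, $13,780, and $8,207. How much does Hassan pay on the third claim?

$1,597.80

Claim 1 — $606: entire amount goes to the deductible. Owner owes $606 (running OOP $606).
Claim 2 — $13,780: $1,769 finishes the deductible; $12,011 goes to coinsurance; 20% of $12,011 = $2,402.20. Owner owes $4,171.20 (running OOP $4,777.20).
Claim 3 — $8,207: 20% coinsurance on $8,207 = $1,641.40. Adding that to $4,777.20 gives $6,418.60, past the $6,375 cap; owner pays only $6,375 − $4,777.20 = $1,597.80.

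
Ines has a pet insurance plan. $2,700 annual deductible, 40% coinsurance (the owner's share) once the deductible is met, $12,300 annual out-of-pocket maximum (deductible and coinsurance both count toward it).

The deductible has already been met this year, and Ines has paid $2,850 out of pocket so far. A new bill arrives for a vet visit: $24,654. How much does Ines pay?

$9,450

The deductible is already satisfied, so the full bill goes to coinsurance.
Coinsurance: $24,654 × 40% = $9,861.60.
Year-to-date out-of-pocket would reach $2,850 + $9,861.60 = $12,711.60, above the $12,300 maximum, so the owner pays only $12,300 − $2,850 = $9,450.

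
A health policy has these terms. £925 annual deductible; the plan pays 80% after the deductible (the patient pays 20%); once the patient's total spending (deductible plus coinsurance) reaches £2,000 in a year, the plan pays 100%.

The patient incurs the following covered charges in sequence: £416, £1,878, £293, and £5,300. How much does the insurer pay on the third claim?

£234.40

Claim 1 (£416): all of it applies to the deductible. Patient owes £416 (running OOP £416). Plan pays £416 − £416 = £0.
Claim 2 (£1,878): £509 to deductible, leaving £1,369; patient's 20% is £273.80. Patient pays £782.80; OOP now £1,198.80. Insurer: £1,878 − £782.80 = £1,095.20.
Claim 3 (£293): 20% coinsurance on £293 = £58.60. Patient owes £58.60 (running OOP £1,257.40). Insurer: £293 − £58.60 = £234.40.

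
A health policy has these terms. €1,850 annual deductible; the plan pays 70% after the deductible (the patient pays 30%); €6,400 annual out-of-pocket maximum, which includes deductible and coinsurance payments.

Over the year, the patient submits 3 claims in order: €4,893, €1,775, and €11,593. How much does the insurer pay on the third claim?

Claim 1 (€4,893): €1,850 finishes the deductible; €3,043 goes to coinsurance; 30% of €3,043 = €912.90. Patient pays €2,762.90; OOP now €2,762.90. Insurer: €4,893 − €2,762.90 = €2,130.10.
Claim 2 (€1,775): 30% coinsurance on €1,775 = €532.50. Cost to patient: €532.50. OOP to date €3,295.40. Insurer: €1,775 − €532.50 = €1,242.50.
Claim 3 (€11,593): 30% coinsurance on €11,593 = €3,477.90. Adding that to €3,295.40 gives €6,773.30, past the €6,400 cap; patient pays only €6,400 − €3,295.40 = €3,104.60. Insurer: €11,593 − €3,104.60 = €8,488.40.

€8,488.40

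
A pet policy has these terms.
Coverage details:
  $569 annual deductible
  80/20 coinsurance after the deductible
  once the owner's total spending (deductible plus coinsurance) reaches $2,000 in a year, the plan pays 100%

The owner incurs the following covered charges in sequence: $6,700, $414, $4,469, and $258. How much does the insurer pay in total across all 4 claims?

$9,841

#1 ($6,700): $569 to deductible, leaving $6,131; owner's 20% is $1,226.20. Owner owes $1,795.20 (running OOP $1,795.20). Plan pays $6,700 − $1,795.20 = $4,904.80.
#2 ($414): 20% coinsurance on $414 = $82.80. Cost to owner: $82.80. OOP to date $1,878. Plan pays $414 − $82.80 = $331.20.
#3 ($4,469): 20% coinsurance on $4,469 = $893.80. That would push OOP to $2,771.80, over the $2,000 cap, so owner pays $2,000 − $1,878 = $122. Insurer: $4,469 − $122 = $4,347.
#4 ($258): 20% coinsurance on $258 = $51.60. Adding that to $2,000 gives $2,051.60, past the $2,000 cap; owner pays only $2,000 − $2,000 = $0. Insurer: $258 − $0 = $258.
Insurer total: $4,904.80 + $331.20 + $4,347 + $258 = $9,841.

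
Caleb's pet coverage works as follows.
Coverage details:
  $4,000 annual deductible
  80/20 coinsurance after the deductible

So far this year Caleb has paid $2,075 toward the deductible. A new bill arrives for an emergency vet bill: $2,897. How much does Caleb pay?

$2,075 of the $4,000 deductible is already met, leaving $1,925.
After the $1,925 deductible portion, $2,897 − $1,925 = $972 is subject to coinsurance.
20% of $972 = $194.40 falls to the owner.
Owner responsibility: $1,925 + $194.40 = $2,119.40.

$2,119.40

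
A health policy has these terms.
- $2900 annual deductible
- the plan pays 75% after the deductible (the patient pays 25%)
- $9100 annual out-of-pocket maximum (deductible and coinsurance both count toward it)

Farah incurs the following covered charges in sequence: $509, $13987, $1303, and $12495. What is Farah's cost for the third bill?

$325.75

Bill 1, $509: all of it applies to the deductible. Patient owes $509 (running OOP $509).
Bill 2, $13987: $2391 to deductible, leaving $11596; coinsurance $11596 × 25% = $2899. Patient pays $5290; OOP now $5799.
Bill 3, $1303: deductible already satisfied, so patient's share is 25% × $1303 = $325.75. Patient owes $325.75 (running OOP $6124.75).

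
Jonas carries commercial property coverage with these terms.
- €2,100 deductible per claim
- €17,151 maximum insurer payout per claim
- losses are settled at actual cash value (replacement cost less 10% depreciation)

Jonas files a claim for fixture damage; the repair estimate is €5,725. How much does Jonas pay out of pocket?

Depreciate 10%: the covered value is €5,725 × 0.9 = €5,152.50.
Less the €2,100 deductible: €5,152.50 − €2,100 = €3,052.50.
€3,052.50 is within the €17,151 limit, so the insurer pays €3,052.50.
The business bears the rest of the original loss: €5,725 − €3,052.50 = €2,672.50.

€2,672.50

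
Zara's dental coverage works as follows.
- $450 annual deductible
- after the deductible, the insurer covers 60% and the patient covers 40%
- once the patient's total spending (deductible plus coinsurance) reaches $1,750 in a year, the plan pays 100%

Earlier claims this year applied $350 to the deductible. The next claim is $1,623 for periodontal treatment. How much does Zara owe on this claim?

$709.20

Remaining deductible: $450 − $350 = $100.
After the $100 deductible portion, $1,623 − $100 = $1,523 is subject to coinsurance.
40% of $1,523 = $609.20 falls to the patient.
So the patient owes $100 + $609.20 = $709.20 before any cap.
Total out-of-pocket so far would be $350 + $709.20 = $1,059.20, below the $1,750 cap — no reduction.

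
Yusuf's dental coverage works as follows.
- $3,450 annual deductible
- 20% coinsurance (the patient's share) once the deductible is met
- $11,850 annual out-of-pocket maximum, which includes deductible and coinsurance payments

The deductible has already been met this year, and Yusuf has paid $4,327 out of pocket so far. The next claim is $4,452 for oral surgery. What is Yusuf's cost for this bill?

With the deductible met, the entire $4,452 is subject to coinsurance.
20% of $4,452 = $890.40 falls to the patient.
Cumulative spending $4,327 + $890.40 = $5,217.40 stays under the $11,850 maximum.

$890.40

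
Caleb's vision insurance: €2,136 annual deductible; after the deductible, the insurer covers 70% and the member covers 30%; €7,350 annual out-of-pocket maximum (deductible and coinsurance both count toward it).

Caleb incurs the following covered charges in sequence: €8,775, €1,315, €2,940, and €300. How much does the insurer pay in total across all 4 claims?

#1 (€8,775): €2,136 finishes the deductible; €6,639 goes to coinsurance; 30% of €6,639 = €1,991.70. Member pays €4,127.70; OOP now €4,127.70. Plan pays €8,775 − €4,127.70 = €4,647.30.
#2 (€1,315): deductible already satisfied, so member's share is 30% × €1,315 = €394.50. Member owes €394.50 (running OOP €4,522.20). Insurer: €1,315 − €394.50 = €920.50.
#3 (€2,940): deductible already satisfied, so member's share is 30% × €2,940 = €882. Member owes €882 (running OOP €5,404.20). Plan pays €2,940 − €882 = €2,058.
#4 (€300): deductible met; 30% of €300 = €90. Cost to member: €90. OOP to date €5,494.20. Plan pays €300 − €90 = €210.
Insurer total: €4,647.30 + €920.50 + €2,058 + €210 = €7,835.80.

€7,835.80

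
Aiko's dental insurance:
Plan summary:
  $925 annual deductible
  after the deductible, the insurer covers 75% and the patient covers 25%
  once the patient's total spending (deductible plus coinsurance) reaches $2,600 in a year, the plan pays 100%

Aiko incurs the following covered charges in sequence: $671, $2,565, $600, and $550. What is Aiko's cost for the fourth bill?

$137.50

Claim 1 ($671): all of it applies to the deductible. Patient pays $671; OOP now $671.
Claim 2 ($2,565): deductible takes $254, $2,311 remains; 25% of $2,311 = $577.75. Patient owes $831.75 (running OOP $1,502.75).
Claim 3 ($600): deductible already satisfied, so patient's share is 25% × $600 = $150. Patient pays $150; OOP now $1,652.75.
Claim 4 ($550): 25% coinsurance on $550 = $137.50. Patient pays $137.50; OOP now $1,790.25.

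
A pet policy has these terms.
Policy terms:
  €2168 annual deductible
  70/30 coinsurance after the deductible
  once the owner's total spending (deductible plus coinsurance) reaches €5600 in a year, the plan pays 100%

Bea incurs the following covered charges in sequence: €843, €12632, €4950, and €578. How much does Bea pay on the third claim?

Claim 1 — €843: fully absorbed by the deductible. Owner owes €843 (running OOP €843).
Claim 2 — €12632: €1325 finishes the deductible; €11307 goes to coinsurance; owner's 30% is €3392.10. Owner pays €4717.10; OOP now €5560.10.
Claim 3 — €4950: deductible met; 30% of €4950 = €1485. Adding that to €5560.10 gives €7045.10, past the €5600 cap; owner pays only €5600 − €5560.10 = €39.90.

€39.90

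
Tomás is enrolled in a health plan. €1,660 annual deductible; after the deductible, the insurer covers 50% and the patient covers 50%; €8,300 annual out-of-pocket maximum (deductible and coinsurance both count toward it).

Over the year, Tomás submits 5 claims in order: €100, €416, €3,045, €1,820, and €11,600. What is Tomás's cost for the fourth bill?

€910

Bill 1, €100: fully absorbed by the deductible. Patient pays €100; OOP now €100.
Bill 2, €416: entire amount goes to the deductible. Patient owes €416 (running OOP €516).
Bill 3, €3,045: €1,144 to deductible, leaving €1,901; patient's 50% is €950.50. Cost to patient: €2,094.50. OOP to date €2,610.50.
Bill 4, €1,820: 50% coinsurance on €1,820 = €910. Patient owes €910 (running OOP €3,520.50).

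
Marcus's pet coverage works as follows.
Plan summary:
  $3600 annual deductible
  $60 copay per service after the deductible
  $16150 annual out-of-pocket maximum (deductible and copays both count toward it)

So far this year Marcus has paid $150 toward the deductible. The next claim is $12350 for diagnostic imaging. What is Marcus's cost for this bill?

$3510

$150 of the $3600 deductible is already met, leaving $3450.
After the $3450 deductible portion, $12350 − $3450 = $8900 is subject to the copay.
Copay on this service: $60.
That puts the owner's cost at $3450 + $60 = $3510 before any cap.
Cumulative spending $150 + $3510 = $3660 stays under the $16150 maximum.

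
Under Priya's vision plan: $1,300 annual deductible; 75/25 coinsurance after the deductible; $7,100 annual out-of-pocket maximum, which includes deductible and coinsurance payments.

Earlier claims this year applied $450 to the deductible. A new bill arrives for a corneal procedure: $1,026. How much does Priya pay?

Remaining deductible: $1,300 − $450 = $850.
The remaining $176 (= $1,026 − $850) moves to coinsurance.
Coinsurance: $176 × 25% = $44.
Member responsibility before any cap: $850 + $44 = $894.
Cumulative spending $450 + $894 = $1,344 stays under the $7,100 maximum.

$894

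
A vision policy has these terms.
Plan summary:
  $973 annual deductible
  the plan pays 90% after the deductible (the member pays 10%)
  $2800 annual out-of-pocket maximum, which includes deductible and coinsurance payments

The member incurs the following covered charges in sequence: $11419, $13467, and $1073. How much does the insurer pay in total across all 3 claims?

$23159

Claim 1 ($11419): $973 finishes the deductible; $10446 goes to coinsurance; coinsurance $10446 × 10% = $1044.60. Cost to member: $2017.60. OOP to date $2017.60. Plan pays $11419 − $2017.60 = $9401.40.
Claim 2 ($13467): 10% coinsurance on $13467 = $1346.70. OOP would hit $3364.30 > $2800, so the cap limits the member to $2800 − $2017.60 = $782.40. Insurer: $13467 − $782.40 = $12684.60.
Claim 3 ($1073): deductible already satisfied, so member's share is 10% × $1073 = $107.30. Adding that to $2800 gives $2907.30, past the $2800 cap; member pays only $2800 − $2800 = $0. Plan pays $1073 − $0 = $1073.
Insurer total = bills − member's total = $25959 − $2800 = $23159.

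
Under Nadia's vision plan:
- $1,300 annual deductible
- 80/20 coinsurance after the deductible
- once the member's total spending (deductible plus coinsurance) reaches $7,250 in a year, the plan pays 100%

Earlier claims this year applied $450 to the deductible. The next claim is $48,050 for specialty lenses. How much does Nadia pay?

Remaining deductible: $1,300 − $450 = $850.
The remaining $47,200 (= $48,050 − $850) moves to coinsurance.
Member's 20% share of $47,200 is $9,440.
So the member owes $850 + $9,440 = $10,290 before any cap.
Adding $10,290 to the $450 already spent would give $10,740, which exceeds the $7,250 cap; the member pays just $7,250 − $450 = $6,800.

$6,800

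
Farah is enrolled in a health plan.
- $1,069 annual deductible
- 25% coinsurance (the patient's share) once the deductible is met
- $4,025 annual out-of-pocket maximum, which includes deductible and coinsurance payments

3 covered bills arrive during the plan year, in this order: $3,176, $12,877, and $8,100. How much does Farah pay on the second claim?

$2,429.25

Claim 1 — $3,176: deductible takes $1,069, $2,107 remains; patient's 25% is $526.75. Patient owes $1,595.75 (running OOP $1,595.75).
Claim 2 — $12,877: deductible already satisfied, so patient's share is 25% × $12,877 = $3,219.25. OOP would hit $4,815 > $4,025, so the cap limits the patient to $4,025 − $1,595.75 = $2,429.25.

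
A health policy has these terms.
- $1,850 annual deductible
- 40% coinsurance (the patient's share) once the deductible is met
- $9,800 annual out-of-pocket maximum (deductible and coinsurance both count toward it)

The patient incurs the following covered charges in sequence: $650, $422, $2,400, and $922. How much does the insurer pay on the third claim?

Bill 1, $650: fully absorbed by the deductible. Cost to patient: $650. OOP to date $650. Plan pays $650 − $650 = $0.
Bill 2, $422: all of it applies to the deductible. Patient owes $422 (running OOP $1,072). Insurer: $422 − $422 = $0.
Bill 3, $2,400: $778 finishes the deductible; $1,622 goes to coinsurance; 40% of $1,622 = $648.80. Cost to patient: $1,426.80. OOP to date $2,498.80. Insurer: $2,400 − $1,426.80 = $973.20.

$973.20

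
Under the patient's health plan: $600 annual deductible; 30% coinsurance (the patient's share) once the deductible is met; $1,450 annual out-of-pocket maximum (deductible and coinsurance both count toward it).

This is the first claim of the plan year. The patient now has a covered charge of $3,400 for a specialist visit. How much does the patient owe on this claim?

The full $600 deductible is still open; $600 of this bill applies to it.
The remaining $2,800 (= $3,400 − $600) moves to coinsurance.
Patient's 30% share of $2,800 is $840.
That puts the patient's cost at $600 + $840 = $1,440 before any cap.
Cumulative spending $0 + $1,440 = $1,440 stays under the $1,450 maximum.

$1,440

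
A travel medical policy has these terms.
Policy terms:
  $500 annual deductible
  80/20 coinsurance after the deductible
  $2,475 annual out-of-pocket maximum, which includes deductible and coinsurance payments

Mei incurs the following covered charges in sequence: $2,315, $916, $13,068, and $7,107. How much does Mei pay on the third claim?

#1 ($2,315): deductible takes $500, $1,815 remains; traveler's 20% is $363. Traveler owes $863 (running OOP $863).
#2 ($916): deductible met; 20% of $916 = $183.20. Traveler owes $183.20 (running OOP $1,046.20).
#3 ($13,068): deductible met; 20% of $13,068 = $2,613.60. Adding that to $1,046.20 gives $3,659.80, past the $2,475 cap; traveler pays only $2,475 − $1,046.20 = $1,428.80.

$1,428.80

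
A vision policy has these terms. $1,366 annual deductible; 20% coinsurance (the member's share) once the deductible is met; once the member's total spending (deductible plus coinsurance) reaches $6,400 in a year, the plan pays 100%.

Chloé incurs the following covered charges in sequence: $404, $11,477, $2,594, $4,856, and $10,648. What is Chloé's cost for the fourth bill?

$971.20

#1 ($404): fully absorbed by the deductible. Cost to member: $404. OOP to date $404.
#2 ($11,477): $962 finishes the deductible; $10,515 goes to coinsurance; member's 20% is $2,103. Cost to member: $3,065. OOP to date $3,469.
#3 ($2,594): deductible met; 20% of $2,594 = $518.80. Member owes $518.80 (running OOP $3,987.80).
#4 ($4,856): 20% coinsurance on $4,856 = $971.20. Member pays $971.20; OOP now $4,959.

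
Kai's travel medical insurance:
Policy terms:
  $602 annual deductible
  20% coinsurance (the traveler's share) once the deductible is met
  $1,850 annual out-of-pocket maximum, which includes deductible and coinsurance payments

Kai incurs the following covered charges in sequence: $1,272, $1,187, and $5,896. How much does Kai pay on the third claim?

#1 ($1,272): $602 finishes the deductible; $670 goes to coinsurance; 20% of $670 = $134. Traveler owes $736 (running OOP $736).
#2 ($1,187): deductible already satisfied, so traveler's share is 20% × $1,187 = $237.40. Traveler owes $237.40 (running OOP $973.40).
#3 ($5,896): deductible already satisfied, so traveler's share is 20% × $5,896 = $1,179.20. Adding that to $973.40 gives $2,152.60, past the $1,850 cap; traveler pays only $1,850 − $973.40 = $876.60.

$876.60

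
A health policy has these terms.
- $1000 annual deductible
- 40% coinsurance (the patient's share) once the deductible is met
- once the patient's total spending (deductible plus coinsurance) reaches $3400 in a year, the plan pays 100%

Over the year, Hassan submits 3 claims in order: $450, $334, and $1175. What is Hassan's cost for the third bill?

$599.60

#1 ($450): entire amount goes to the deductible. Cost to patient: $450. OOP to date $450.
#2 ($334): entire amount goes to the deductible. Patient owes $334 (running OOP $784).
#3 ($1175): $216 to deductible, leaving $959; 40% of $959 = $383.60. Cost to patient: $599.60. OOP to date $1383.60.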